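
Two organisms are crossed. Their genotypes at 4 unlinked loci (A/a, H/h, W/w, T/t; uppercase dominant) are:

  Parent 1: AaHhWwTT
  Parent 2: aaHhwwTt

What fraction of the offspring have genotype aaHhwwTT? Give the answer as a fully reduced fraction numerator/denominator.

P(aaHhwwTT) = 1/16

AaHhWwTT gametes: AHWT×2, AHwT×2, AhWT×2, AhwT×2, aHWT×2, aHwT×2, ahWT×2, ahwT×2
aaHhwwTt gametes: aHwT×4, aHwt×4, ahwT×4, ahwt×4
AaHhWwTT×aaHhwwTt grid (16·16=256): AaHHWwTT=8 AaHHWwTt=8 AaHHwwTT=8 AaHHwwTt=8 AaHhWwTT=16 AaHhWwTt=16 AaHhwwTT=16 AaHhwwTt=16 AahhWwTT=8 AahhWwTt=8 AahhwwTT=8 AahhwwTt=8 aaHHWwTT=8 aaHHWwTt=8 aaHHwwTT=8 aaHHwwTt=8 aaHhWwTT=16 aaHhWwTt=16 aaHhwwTT=16 aaHhwwTt=16 aahhWwTT=8 aahhWwTt=8 aahhwwTT=8 aahhwwTt=8
aaHhwwTT hits 16/256; gcd=16; 16÷16/256÷16 = 1/16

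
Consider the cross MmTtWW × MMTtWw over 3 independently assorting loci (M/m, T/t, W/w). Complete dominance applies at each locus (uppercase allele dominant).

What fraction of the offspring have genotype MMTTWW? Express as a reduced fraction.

P(MMTTWW) = 1/16

MmTtWW gametes: MTW×2, MtW×2, mTW×2, mtW×2
MMTtWw gametes: MTW×2, MTw×2, MtW×2, Mtw×2
MmTtWW×MMTtWw grid (8·8=64): MMTTWW=4 MMTTWw=4 MMTtWW=8 MMTtWw=8 MMttWW=4 MMttWw=4 MmTTWW=4 MmTTWw=4 MmTtWW=8 MmTtWw=8 MmttWW=4 MmttWw=4
MMTTWW hits 4/64; gcd=4; 4÷4/64÷4 = 1/16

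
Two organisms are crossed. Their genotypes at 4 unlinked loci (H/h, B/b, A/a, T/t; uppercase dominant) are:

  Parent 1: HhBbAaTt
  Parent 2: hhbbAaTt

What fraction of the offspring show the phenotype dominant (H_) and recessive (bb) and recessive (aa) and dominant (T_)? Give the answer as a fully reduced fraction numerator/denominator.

HhBbAaTt gametes: HBAT×1, HBAt×1, HBaT×1, HBat×1, HbAT×1, HbAt×1, HbaT×1, Hbat×1, hBAT×1, hBAt×1, hBaT×1, hBat×1, hbAT×1, hbAt×1, hbaT×1, hbat×1
hhbbAaTt gametes: hbAT×4, hbAt×4, hbaT×4, hbat×4
HhBbAaTt×hhbbAaTt grid (16·16=256): HhBbAATT=4 HhBbAATt=8 HhBbAAtt=4 HhBbAaTT=8 HhBbAaTt=16 HhBbAatt=8 HhBbaaTT=4 HhBbaaTt=8 HhBbaatt=4 HhbbAATT=4 HhbbAATt=8 HhbbAAtt=4 HhbbAaTT=8 HhbbAaTt=16 HhbbAatt=8 HhbbaaTT=4 HhbbaaTt=8 Hhbbaatt=4 hhBbAATT=4 hhBbAATt=8 hhBbAAtt=4 hhBbAaTT=8 hhBbAaTt=16 hhBbAatt=8 hhBbaaTT=4 hhBbaaTt=8 hhBbaatt=4 hhbbAATT=4 hhbbAATt=8 hhbbAAtt=4 hhbbAaTT=8 hhbbAaTt=16 hhbbAatt=8 hhbbaaTT=4 hhbbaaTt=8 hhbbaatt=4
H_ bb aa T_ hits 12/256; gcd=4; 12÷4/256÷4 = 3/64

P(H_ bb aa T_) = 3/64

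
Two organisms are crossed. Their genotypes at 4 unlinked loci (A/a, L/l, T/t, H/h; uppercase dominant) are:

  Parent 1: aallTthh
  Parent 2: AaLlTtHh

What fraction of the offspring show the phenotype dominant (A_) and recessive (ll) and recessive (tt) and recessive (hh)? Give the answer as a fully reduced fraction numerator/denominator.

P(A_ ll tt hh) = 1/32

aallTthh gametes: alTh×8, alth×8
AaLlTtHh gametes: ALTH×1, ALTh×1, ALtH×1, ALth×1, AlTH×1, AlTh×1, AltH×1, Alth×1, aLTH×1, aLTh×1, aLtH×1, aLth×1, alTH×1, alTh×1, altH×1, alth×1
aallTthh×AaLlTtHh grid (16·16=256): AaLlTTHh=8 AaLlTThh=8 AaLlTtHh=16 AaLlTthh=16 AaLlttHh=8 AaLltthh=8 AallTTHh=8 AallTThh=8 AallTtHh=16 AallTthh=16 AallttHh=8 Aalltthh=8 aaLlTTHh=8 aaLlTThh=8 aaLlTtHh=16 aaLlTthh=16 aaLlttHh=8 aaLltthh=8 aallTTHh=8 aallTThh=8 aallTtHh=16 aallTthh=16 aallttHh=8 aalltthh=8
A_ ll tt hh hits 8/256; gcd=8; 8÷8/256÷8 = 1/32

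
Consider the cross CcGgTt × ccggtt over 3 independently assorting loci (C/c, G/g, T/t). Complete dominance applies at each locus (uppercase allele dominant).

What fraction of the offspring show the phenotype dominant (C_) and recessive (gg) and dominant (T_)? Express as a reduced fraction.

CcGgTt gametes: CGT×1, CGt×1, CgT×1, Cgt×1, cGT×1, cGt×1, cgT×1, cgt×1
ccggtt gametes: cgt×8
CcGgTt×ccggtt grid (8·8=64): CcGgTt=8 CcGgtt=8 CcggTt=8 Ccggtt=8 ccGgTt=8 ccGgtt=8 ccggTt=8 ccggtt=8
C_ gg T_ hits 8/64; gcd=8; 8÷8/64÷8 = 1/8

P(C_ gg T_) = 1/8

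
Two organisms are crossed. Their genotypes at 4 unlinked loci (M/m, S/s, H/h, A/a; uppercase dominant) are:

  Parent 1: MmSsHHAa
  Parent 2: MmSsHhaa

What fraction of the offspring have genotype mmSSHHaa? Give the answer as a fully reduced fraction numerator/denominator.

MmSsHHAa gametes: MSHA×2, MSHa×2, MsHA×2, MsHa×2, mSHA×2, mSHa×2, msHA×2, msHa×2
MmSsHhaa gametes: MSHa×2, MSha×2, MsHa×2, Msha×2, mSHa×2, mSha×2, msHa×2, msha×2
MmSsHHAa×MmSsHhaa grid (16·16=256): MMSSHHAa=4 MMSSHHaa=4 MMSSHhAa=4 MMSSHhaa=4 MMSsHHAa=8 MMSsHHaa=8 MMSsHhAa=8 MMSsHhaa=8 MMssHHAa=4 MMssHHaa=4 MMssHhAa=4 MMssHhaa=4 MmSSHHAa=8 MmSSHHaa=8 MmSSHhAa=8 MmSSHhaa=8 MmSsHHAa=16 MmSsHHaa=16 MmSsHhAa=16 MmSsHhaa=16 MmssHHAa=8 MmssHHaa=8 MmssHhAa=8 MmssHhaa=8 mmSSHHAa=4 mmSSHHaa=4 mmSSHhAa=4 mmSSHhaa=4 mmSsHHAa=8 mmSsHHaa=8 mmSsHhAa=8 mmSsHhaa=8 mmssHHAa=4 mmssHHaa=4 mmssHhAa=4 mmssHhaa=4
mmSSHHaa hits 4/256; gcd=4; 4÷4/256÷4 = 1/64

P(mmSSHHaa) = 1/64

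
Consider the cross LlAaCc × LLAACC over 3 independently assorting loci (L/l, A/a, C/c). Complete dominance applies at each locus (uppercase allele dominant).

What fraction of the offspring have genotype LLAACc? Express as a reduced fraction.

LlAaCc gametes: LAC×1, LAc×1, LaC×1, Lac×1, lAC×1, lAc×1, laC×1, lac×1
LLAACC gametes: LAC×8
LlAaCc×LLAACC grid (8·8=64): LLAACC=8 LLAACc=8 LLAaCC=8 LLAaCc=8 LlAACC=8 LlAACc=8 LlAaCC=8 LlAaCc=8
LLAACc hits 8/64; gcd=8; 8÷8/64÷8 = 1/8

P(LLAACc) = 1/8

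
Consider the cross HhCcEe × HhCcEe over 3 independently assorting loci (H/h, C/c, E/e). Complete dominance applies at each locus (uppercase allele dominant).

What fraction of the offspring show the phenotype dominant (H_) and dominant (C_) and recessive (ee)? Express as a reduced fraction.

P(H_ C_ ee) = 9/64

HhCcEe gametes: HCE×1, HCe×1, HcE×1, Hce×1, hCE×1, hCe×1, hcE×1, hce×1
HhCcEe gametes: HCE×1, HCe×1, HcE×1, Hce×1, hCE×1, hCe×1, hcE×1, hce×1
HhCcEe×HhCcEe grid (8·8=64): HHCCEE=1 HHCCEe=2 HHCCee=1 HHCcEE=2 HHCcEe=4 HHCcee=2 HHccEE=1 HHccEe=2 HHccee=1 HhCCEE=2 HhCCEe=4 HhCCee=2 HhCcEE=4 HhCcEe=8 HhCcee=4 HhccEE=2 HhccEe=4 Hhccee=2 hhCCEE=1 hhCCEe=2 hhCCee=1 hhCcEE=2 hhCcEe=4 hhCcee=2 hhccEE=1 hhccEe=2 hhccee=1
H_ C_ ee hits 9/64; gcd=1; 9÷1/64÷1 = 9/64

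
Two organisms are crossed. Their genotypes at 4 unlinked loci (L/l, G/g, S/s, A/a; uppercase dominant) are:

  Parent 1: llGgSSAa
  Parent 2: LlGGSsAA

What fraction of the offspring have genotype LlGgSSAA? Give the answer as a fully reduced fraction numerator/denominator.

P(LlGgSSAA) = 1/16

llGgSSAa gametes: lGSA×4, lGSa×4, lgSA×4, lgSa×4
LlGGSsAA gametes: LGSA×4, LGsA×4, lGSA×4, lGsA×4
llGgSSAa×LlGGSsAA grid (16·16=256): LlGGSSAA=16 LlGGSSAa=16 LlGGSsAA=16 LlGGSsAa=16 LlGgSSAA=16 LlGgSSAa=16 LlGgSsAA=16 LlGgSsAa=16 llGGSSAA=16 llGGSSAa=16 llGGSsAA=16 llGGSsAa=16 llGgSSAA=16 llGgSSAa=16 llGgSsAA=16 llGgSsAa=16
LlGgSSAA hits 16/256; gcd=16; 16÷16/256÷16 = 1/16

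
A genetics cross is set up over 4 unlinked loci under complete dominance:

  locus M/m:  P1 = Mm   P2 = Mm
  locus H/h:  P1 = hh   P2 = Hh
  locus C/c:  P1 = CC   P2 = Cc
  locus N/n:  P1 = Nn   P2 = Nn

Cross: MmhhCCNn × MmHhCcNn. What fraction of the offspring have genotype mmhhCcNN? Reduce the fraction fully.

MmhhCCNn gametes: MhCN×4, MhCn×4, mhCN×4, mhCn×4
MmHhCcNn gametes: MHCN×1, MHCn×1, MHcN×1, MHcn×1, MhCN×1, MhCn×1, MhcN×1, Mhcn×1, mHCN×1, mHCn×1, mHcN×1, mHcn×1, mhCN×1, mhCn×1, mhcN×1, mhcn×1
MmhhCCNn×MmHhCcNn grid (16·16=256): MMHhCCNN=4 MMHhCCNn=8 MMHhCCnn=4 MMHhCcNN=4 MMHhCcNn=8 MMHhCcnn=4 MMhhCCNN=4 MMhhCCNn=8 MMhhCCnn=4 MMhhCcNN=4 MMhhCcNn=8 MMhhCcnn=4 MmHhCCNN=8 MmHhCCNn=16 MmHhCCnn=8 MmHhCcNN=8 MmHhCcNn=16 MmHhCcnn=8 MmhhCCNN=8 MmhhCCNn=16 MmhhCCnn=8 MmhhCcNN=8 MmhhCcNn=16 MmhhCcnn=8 mmHhCCNN=4 mmHhCCNn=8 mmHhCCnn=4 mmHhCcNN=4 mmHhCcNn=8 mmHhCcnn=4 mmhhCCNN=4 mmhhCCNn=8 mmhhCCnn=4 mmhhCcNN=4 mmhhCcNn=8 mmhhCcnn=4
mmhhCcNN hits 4/256; gcd=4; 4÷4/256÷4 = 1/64

P(mmhhCcNN) = 1/64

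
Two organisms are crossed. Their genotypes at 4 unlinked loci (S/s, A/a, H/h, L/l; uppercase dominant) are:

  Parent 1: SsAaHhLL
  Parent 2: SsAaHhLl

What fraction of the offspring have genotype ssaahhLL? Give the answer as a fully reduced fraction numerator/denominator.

P(ssaahhLL) = 1/128

SsAaHhLL gametes: SAHL×2, SAhL×2, SaHL×2, SahL×2, sAHL×2, sAhL×2, saHL×2, sahL×2
SsAaHhLl gametes: SAHL×1, SAHl×1, SAhL×1, SAhl×1, SaHL×1, SaHl×1, SahL×1, Sahl×1, sAHL×1, sAHl×1, sAhL×1, sAhl×1, saHL×1, saHl×1, sahL×1, sahl×1
SsAaHhLL×SsAaHhLl grid (16·16=256): SSAAHHLL=2 SSAAHHLl=2 SSAAHhLL=4 SSAAHhLl=4 SSAAhhLL=2 SSAAhhLl=2 SSAaHHLL=4 SSAaHHLl=4 SSAaHhLL=8 SSAaHhLl=8 SSAahhLL=4 SSAahhLl=4 SSaaHHLL=2 SSaaHHLl=2 SSaaHhLL=4 SSaaHhLl=4 SSaahhLL=2 SSaahhLl=2 SsAAHHLL=4 SsAAHHLl=4 SsAAHhLL=8 SsAAHhLl=8 SsAAhhLL=4 SsAAhhLl=4 SsAaHHLL=8 SsAaHHLl=8 SsAaHhLL=16 SsAaHhLl=16 SsAahhLL=8 SsAahhLl=8 SsaaHHLL=4 SsaaHHLl=4 SsaaHhLL=8 SsaaHhLl=8 SsaahhLL=4 SsaahhLl=4 ssAAHHLL=2 ssAAHHLl=2 ssAAHhLL=4 ssAAHhLl=4 ssAAhhLL=2 ssAAhhLl=2 ssAaHHLL=4 ssAaHHLl=4 ssAaHhLL=8 ssAaHhLl=8 ssAahhLL=4 ssAahhLl=4 ssaaHHLL=2 ssaaHHLl=2 ssaaHhLL=4 ssaaHhLl=4 ssaahhLL=2 ssaahhLl=2
ssaahhLL hits 2/256; gcd=2; 2÷2/256÷2 = 1/128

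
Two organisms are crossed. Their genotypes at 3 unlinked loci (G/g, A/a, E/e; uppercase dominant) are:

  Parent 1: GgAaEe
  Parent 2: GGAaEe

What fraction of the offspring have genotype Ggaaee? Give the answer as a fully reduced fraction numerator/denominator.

P(Ggaaee) = 1/32

GgAaEe gametes: GAE×1, GAe×1, GaE×1, Gae×1, gAE×1, gAe×1, gaE×1, gae×1
GGAaEe gametes: GAE×2, GAe×2, GaE×2, Gae×2
GgAaEe×GGAaEe grid (8·8=64): GGAAEE=2 GGAAEe=4 GGAAee=2 GGAaEE=4 GGAaEe=8 GGAaee=4 GGaaEE=2 GGaaEe=4 GGaaee=2 GgAAEE=2 GgAAEe=4 GgAAee=2 GgAaEE=4 GgAaEe=8 GgAaee=4 GgaaEE=2 GgaaEe=4 Ggaaee=2
Ggaaee hits 2/64; gcd=2; 2÷2/64÷2 = 1/32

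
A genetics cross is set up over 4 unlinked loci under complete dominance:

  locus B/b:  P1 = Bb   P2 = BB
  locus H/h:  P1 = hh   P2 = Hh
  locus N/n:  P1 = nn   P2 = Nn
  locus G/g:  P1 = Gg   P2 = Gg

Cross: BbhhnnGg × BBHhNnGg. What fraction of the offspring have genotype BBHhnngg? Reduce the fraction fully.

P(BBHhnngg) = 1/32

BbhhnnGg gametes: BhnG×4, Bhng×4, bhnG×4, bhng×4
BBHhNnGg gametes: BHNG×2, BHNg×2, BHnG×2, BHng×2, BhNG×2, BhNg×2, BhnG×2, Bhng×2
BbhhnnGg×BBHhNnGg grid (16·16=256): BBHhNnGG=8 BBHhNnGg=16 BBHhNngg=8 BBHhnnGG=8 BBHhnnGg=16 BBHhnngg=8 BBhhNnGG=8 BBhhNnGg=16 BBhhNngg=8 BBhhnnGG=8 BBhhnnGg=16 BBhhnngg=8 BbHhNnGG=8 BbHhNnGg=16 BbHhNngg=8 BbHhnnGG=8 BbHhnnGg=16 BbHhnngg=8 BbhhNnGG=8 BbhhNnGg=16 BbhhNngg=8 BbhhnnGG=8 BbhhnnGg=16 Bbhhnngg=8
BBHhnngg hits 8/256; gcd=8; 8÷8/256÷8 = 1/32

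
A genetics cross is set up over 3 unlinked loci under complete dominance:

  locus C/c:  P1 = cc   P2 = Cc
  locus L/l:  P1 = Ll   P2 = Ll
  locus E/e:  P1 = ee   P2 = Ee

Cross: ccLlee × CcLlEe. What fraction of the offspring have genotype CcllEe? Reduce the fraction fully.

P(CcllEe) = 1/16

ccLlee gametes: cLe×4, cle×4
CcLlEe gametes: CLE×1, CLe×1, ClE×1, Cle×1, cLE×1, cLe×1, clE×1, cle×1
ccLlee×CcLlEe grid (8·8=64): CcLLEe=4 CcLLee=4 CcLlEe=8 CcLlee=8 CcllEe=4 Ccllee=4 ccLLEe=4 ccLLee=4 ccLlEe=8 ccLlee=8 ccllEe=4 ccllee=4
CcllEe hits 4/64; gcd=4; 4÷4/64÷4 = 1/16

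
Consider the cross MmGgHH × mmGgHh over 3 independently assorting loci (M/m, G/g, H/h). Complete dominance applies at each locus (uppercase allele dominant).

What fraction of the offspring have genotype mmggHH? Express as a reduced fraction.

P(mmggHH) = 1/16

MmGgHH gametes: MGH×2, MgH×2, mGH×2, mgH×2
mmGgHh gametes: mGH×2, mGh×2, mgH×2, mgh×2
MmGgHH×mmGgHh grid (8·8=64): MmGGHH=4 MmGGHh=4 MmGgHH=8 MmGgHh=8 MmggHH=4 MmggHh=4 mmGGHH=4 mmGGHh=4 mmGgHH=8 mmGgHh=8 mmggHH=4 mmggHh=4
mmggHH hits 4/64; gcd=4; 4÷4/64÷4 = 1/16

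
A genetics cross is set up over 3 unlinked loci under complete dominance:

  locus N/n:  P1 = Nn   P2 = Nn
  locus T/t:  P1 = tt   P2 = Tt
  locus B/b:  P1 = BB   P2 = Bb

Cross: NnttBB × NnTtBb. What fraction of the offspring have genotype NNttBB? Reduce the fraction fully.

P(NNttBB) = 1/16

NnttBB gametes: NtB×4, ntB×4
NnTtBb gametes: NTB×1, NTb×1, NtB×1, Ntb×1, nTB×1, nTb×1, ntB×1, ntb×1
NnttBB×NnTtBb grid (8·8=64): NNTtBB=4 NNTtBb=4 NNttBB=4 NNttBb=4 NnTtBB=8 NnTtBb=8 NnttBB=8 NnttBb=8 nnTtBB=4 nnTtBb=4 nnttBB=4 nnttBb=4
NNttBB hits 4/64; gcd=4; 4÷4/64÷4 = 1/16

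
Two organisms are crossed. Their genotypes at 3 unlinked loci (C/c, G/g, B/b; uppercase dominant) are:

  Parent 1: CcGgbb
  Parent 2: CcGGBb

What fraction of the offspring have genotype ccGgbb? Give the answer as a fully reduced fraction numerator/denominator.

CcGgbb gametes: CGb×2, Cgb×2, cGb×2, cgb×2
CcGGBb gametes: CGB×2, CGb×2, cGB×2, cGb×2
CcGgbb×CcGGBb grid (8·8=64): CCGGBb=4 CCGGbb=4 CCGgBb=4 CCGgbb=4 CcGGBb=8 CcGGbb=8 CcGgBb=8 CcGgbb=8 ccGGBb=4 ccGGbb=4 ccGgBb=4 ccGgbb=4
ccGgbb hits 4/64; gcd=4; 4÷4/64÷4 = 1/16

P(ccGgbb) = 1/16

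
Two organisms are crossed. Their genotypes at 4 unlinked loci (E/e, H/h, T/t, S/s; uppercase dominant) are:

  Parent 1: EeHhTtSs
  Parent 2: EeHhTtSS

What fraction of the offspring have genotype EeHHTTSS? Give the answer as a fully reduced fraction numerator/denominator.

EeHhTtSs gametes: EHTS×1, EHTs×1, EHtS×1, EHts×1, EhTS×1, EhTs×1, EhtS×1, Ehts×1, eHTS×1, eHTs×1, eHtS×1, eHts×1, ehTS×1, ehTs×1, ehtS×1, ehts×1
EeHhTtSS gametes: EHTS×2, EHtS×2, EhTS×2, EhtS×2, eHTS×2, eHtS×2, ehTS×2, ehtS×2
EeHhTtSs×EeHhTtSS grid (16·16=256): EEHHTTSS=2 EEHHTTSs=2 EEHHTtSS=4 EEHHTtSs=4 EEHHttSS=2 EEHHttSs=2 EEHhTTSS=4 EEHhTTSs=4 EEHhTtSS=8 EEHhTtSs=8 EEHhttSS=4 EEHhttSs=4 EEhhTTSS=2 EEhhTTSs=2 EEhhTtSS=4 EEhhTtSs=4 EEhhttSS=2 EEhhttSs=2 EeHHTTSS=4 EeHHTTSs=4 EeHHTtSS=8 EeHHTtSs=8 EeHHttSS=4 EeHHttSs=4 EeHhTTSS=8 EeHhTTSs=8 EeHhTtSS=16 EeHhTtSs=16 EeHhttSS=8 EeHhttSs=8 EehhTTSS=4 EehhTTSs=4 EehhTtSS=8 EehhTtSs=8 EehhttSS=4 EehhttSs=4 eeHHTTSS=2 eeHHTTSs=2 eeHHTtSS=4 eeHHTtSs=4 eeHHttSS=2 eeHHttSs=2 eeHhTTSS=4 eeHhTTSs=4 eeHhTtSS=8 eeHhTtSs=8 eeHhttSS=4 eeHhttSs=4 eehhTTSS=2 eehhTTSs=2 eehhTtSS=4 eehhTtSs=4 eehhttSS=2 eehhttSs=2
EeHHTTSS hits 4/256; gcd=4; 4÷4/256÷4 = 1/64

P(EeHHTTSS) = 1/64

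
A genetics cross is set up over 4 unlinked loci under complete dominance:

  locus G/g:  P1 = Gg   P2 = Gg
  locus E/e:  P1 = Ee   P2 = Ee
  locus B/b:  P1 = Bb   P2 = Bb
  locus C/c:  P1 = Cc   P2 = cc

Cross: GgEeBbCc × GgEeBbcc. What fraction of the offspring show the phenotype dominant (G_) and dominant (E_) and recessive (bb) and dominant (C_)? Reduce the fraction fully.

GgEeBbCc gametes: GEBC×1, GEBc×1, GEbC×1, GEbc×1, GeBC×1, GeBc×1, GebC×1, Gebc×1, gEBC×1, gEBc×1, gEbC×1, gEbc×1, geBC×1, geBc×1, gebC×1, gebc×1
GgEeBbcc gametes: GEBc×2, GEbc×2, GeBc×2, Gebc×2, gEBc×2, gEbc×2, geBc×2, gebc×2
GgEeBbCc×GgEeBbcc grid (16·16=256): GGEEBBCc=2 GGEEBBcc=2 GGEEBbCc=4 GGEEBbcc=4 GGEEbbCc=2 GGEEbbcc=2 GGEeBBCc=4 GGEeBBcc=4 GGEeBbCc=8 GGEeBbcc=8 GGEebbCc=4 GGEebbcc=4 GGeeBBCc=2 GGeeBBcc=2 GGeeBbCc=4 GGeeBbcc=4 GGeebbCc=2 GGeebbcc=2 GgEEBBCc=4 GgEEBBcc=4 GgEEBbCc=8 GgEEBbcc=8 GgEEbbCc=4 GgEEbbcc=4 GgEeBBCc=8 GgEeBBcc=8 GgEeBbCc=16 GgEeBbcc=16 GgEebbCc=8 GgEebbcc=8 GgeeBBCc=4 GgeeBBcc=4 GgeeBbCc=8 GgeeBbcc=8 GgeebbCc=4 Ggeebbcc=4 ggEEBBCc=2 ggEEBBcc=2 ggEEBbCc=4 ggEEBbcc=4 ggEEbbCc=2 ggEEbbcc=2 ggEeBBCc=4 ggEeBBcc=4 ggEeBbCc=8 ggEeBbcc=8 ggEebbCc=4 ggEebbcc=4 ggeeBBCc=2 ggeeBBcc=2 ggeeBbCc=4 ggeeBbcc=4 ggeebbCc=2 ggeebbcc=2
G_ E_ bb C_ hits 18/256; gcd=2; 18÷2/256÷2 = 9/128

P(G_ E_ bb C_) = 9/128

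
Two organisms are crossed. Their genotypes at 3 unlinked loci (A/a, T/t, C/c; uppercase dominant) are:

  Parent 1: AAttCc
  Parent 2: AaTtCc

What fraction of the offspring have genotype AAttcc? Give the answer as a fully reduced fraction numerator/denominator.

P(AAttcc) = 1/16

AAttCc gametes: AtC×4, Atc×4
AaTtCc gametes: ATC×1, ATc×1, AtC×1, Atc×1, aTC×1, aTc×1, atC×1, atc×1
AAttCc×AaTtCc grid (8·8=64): AATtCC=4 AATtCc=8 AATtcc=4 AAttCC=4 AAttCc=8 AAttcc=4 AaTtCC=4 AaTtCc=8 AaTtcc=4 AattCC=4 AattCc=8 Aattcc=4
AAttcc hits 4/64; gcd=4; 4÷4/64÷4 = 1/16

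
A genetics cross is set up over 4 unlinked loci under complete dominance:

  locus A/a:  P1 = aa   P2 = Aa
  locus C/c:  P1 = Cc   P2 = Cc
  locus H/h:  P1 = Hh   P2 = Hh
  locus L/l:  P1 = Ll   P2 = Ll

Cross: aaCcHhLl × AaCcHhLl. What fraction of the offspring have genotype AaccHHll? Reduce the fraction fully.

P(AaccHHll) = 1/128

aaCcHhLl gametes: aCHL×2, aCHl×2, aChL×2, aChl×2, acHL×2, acHl×2, achL×2, achl×2
AaCcHhLl gametes: ACHL×1, ACHl×1, AChL×1, AChl×1, AcHL×1, AcHl×1, AchL×1, Achl×1, aCHL×1, aCHl×1, aChL×1, aChl×1, acHL×1, acHl×1, achL×1, achl×1
aaCcHhLl×AaCcHhLl grid (16·16=256): AaCCHHLL=2 AaCCHHLl=4 AaCCHHll=2 AaCCHhLL=4 AaCCHhLl=8 AaCCHhll=4 AaCChhLL=2 AaCChhLl=4 AaCChhll=2 AaCcHHLL=4 AaCcHHLl=8 AaCcHHll=4 AaCcHhLL=8 AaCcHhLl=16 AaCcHhll=8 AaCchhLL=4 AaCchhLl=8 AaCchhll=4 AaccHHLL=2 AaccHHLl=4 AaccHHll=2 AaccHhLL=4 AaccHhLl=8 AaccHhll=4 AacchhLL=2 AacchhLl=4 Aacchhll=2 aaCCHHLL=2 aaCCHHLl=4 aaCCHHll=2 aaCCHhLL=4 aaCCHhLl=8 aaCCHhll=4 aaCChhLL=2 aaCChhLl=4 aaCChhll=2 aaCcHHLL=4 aaCcHHLl=8 aaCcHHll=4 aaCcHhLL=8 aaCcHhLl=16 aaCcHhll=8 aaCchhLL=4 aaCchhLl=8 aaCchhll=4 aaccHHLL=2 aaccHHLl=4 aaccHHll=2 aaccHhLL=4 aaccHhLl=8 aaccHhll=4 aacchhLL=2 aacchhLl=4 aacchhll=2
AaccHHll hits 2/256; gcd=2; 2÷2/256÷2 = 1/128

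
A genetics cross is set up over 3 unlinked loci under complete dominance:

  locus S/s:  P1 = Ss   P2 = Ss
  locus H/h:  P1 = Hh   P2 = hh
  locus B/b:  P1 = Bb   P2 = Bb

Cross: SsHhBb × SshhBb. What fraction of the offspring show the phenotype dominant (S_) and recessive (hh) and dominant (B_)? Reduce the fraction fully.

P(S_ hh B_) = 9/32

SsHhBb gametes: SHB×1, SHb×1, ShB×1, Shb×1, sHB×1, sHb×1, shB×1, shb×1
SshhBb gametes: ShB×2, Shb×2, shB×2, shb×2
SsHhBb×SshhBb grid (8·8=64): SSHhBB=2 SSHhBb=4 SSHhbb=2 SShhBB=2 SShhBb=4 SShhbb=2 SsHhBB=4 SsHhBb=8 SsHhbb=4 SshhBB=4 SshhBb=8 Sshhbb=4 ssHhBB=2 ssHhBb=4 ssHhbb=2 sshhBB=2 sshhBb=4 sshhbb=2
S_ hh B_ hits 18/64; gcd=2; 18÷2/64÷2 = 9/32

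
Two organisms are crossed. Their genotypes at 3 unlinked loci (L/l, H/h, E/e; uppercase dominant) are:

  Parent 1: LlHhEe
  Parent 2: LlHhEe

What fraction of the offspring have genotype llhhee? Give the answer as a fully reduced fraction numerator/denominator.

LlHhEe gametes: LHE×1, LHe×1, LhE×1, Lhe×1, lHE×1, lHe×1, lhE×1, lhe×1
LlHhEe gametes: LHE×1, LHe×1, LhE×1, Lhe×1, lHE×1, lHe×1, lhE×1, lhe×1
LlHhEe×LlHhEe grid (8·8=64): LLHHEE=1 LLHHEe=2 LLHHee=1 LLHhEE=2 LLHhEe=4 LLHhee=2 LLhhEE=1 LLhhEe=2 LLhhee=1 LlHHEE=2 LlHHEe=4 LlHHee=2 LlHhEE=4 LlHhEe=8 LlHhee=4 LlhhEE=2 LlhhEe=4 Llhhee=2 llHHEE=1 llHHEe=2 llHHee=1 llHhEE=2 llHhEe=4 llHhee=2 llhhEE=1 llhhEe=2 llhhee=1
llhhee hits 1/64; gcd=1; 1÷1/64÷1 = 1/64

P(llhhee) = 1/64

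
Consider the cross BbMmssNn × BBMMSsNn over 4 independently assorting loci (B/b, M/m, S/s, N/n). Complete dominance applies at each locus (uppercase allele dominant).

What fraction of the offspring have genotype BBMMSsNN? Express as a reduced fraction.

BbMmssNn gametes: BMsN×2, BMsn×2, BmsN×2, Bmsn×2, bMsN×2, bMsn×2, bmsN×2, bmsn×2
BBMMSsNn gametes: BMSN×4, BMSn×4, BMsN×4, BMsn×4
BbMmssNn×BBMMSsNn grid (16·16=256): BBMMSsNN=8 BBMMSsNn=16 BBMMSsnn=8 BBMMssNN=8 BBMMssNn=16 BBMMssnn=8 BBMmSsNN=8 BBMmSsNn=16 BBMmSsnn=8 BBMmssNN=8 BBMmssNn=16 BBMmssnn=8 BbMMSsNN=8 BbMMSsNn=16 BbMMSsnn=8 BbMMssNN=8 BbMMssNn=16 BbMMssnn=8 BbMmSsNN=8 BbMmSsNn=16 BbMmSsnn=8 BbMmssNN=8 BbMmssNn=16 BbMmssnn=8
BBMMSsNN hits 8/256; gcd=8; 8÷8/256÷8 = 1/32

P(BBMMSsNN) = 1/32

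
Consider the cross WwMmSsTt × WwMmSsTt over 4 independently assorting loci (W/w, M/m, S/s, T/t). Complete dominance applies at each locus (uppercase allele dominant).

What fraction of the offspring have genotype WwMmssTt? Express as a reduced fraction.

WwMmSsTt gametes: WMST×1, WMSt×1, WMsT×1, WMst×1, WmST×1, WmSt×1, WmsT×1, Wmst×1, wMST×1, wMSt×1, wMsT×1, wMst×1, wmST×1, wmSt×1, wmsT×1, wmst×1
WwMmSsTt gametes: WMST×1, WMSt×1, WMsT×1, WMst×1, WmST×1, WmSt×1, WmsT×1, Wmst×1, wMST×1, wMSt×1, wMsT×1, wMst×1, wmST×1, wmSt×1, wmsT×1, wmst×1
WwMmSsTt×WwMmSsTt grid (16·16=256): WWMMSSTT=1 WWMMSSTt=2 WWMMSStt=1 WWMMSsTT=2 WWMMSsTt=4 WWMMSstt=2 WWMMssTT=1 WWMMssTt=2 WWMMsstt=1 WWMmSSTT=2 WWMmSSTt=4 WWMmSStt=2 WWMmSsTT=4 WWMmSsTt=8 WWMmSstt=4 WWMmssTT=2 WWMmssTt=4 WWMmsstt=2 WWmmSSTT=1 WWmmSSTt=2 WWmmSStt=1 WWmmSsTT=2 WWmmSsTt=4 WWmmSstt=2 WWmmssTT=1 WWmmssTt=2 WWmmsstt=1 WwMMSSTT=2 WwMMSSTt=4 WwMMSStt=2 WwMMSsTT=4 WwMMSsTt=8 WwMMSstt=4 WwMMssTT=2 WwMMssTt=4 WwMMsstt=2 WwMmSSTT=4 WwMmSSTt=8 WwMmSStt=4 WwMmSsTT=8 WwMmSsTt=16 WwMmSstt=8 WwMmssTT=4 WwMmssTt=8 WwMmsstt=4 WwmmSSTT=2 WwmmSSTt=4 WwmmSStt=2 WwmmSsTT=4 WwmmSsTt=8 WwmmSstt=4 WwmmssTT=2 WwmmssTt=4 Wwmmsstt=2 wwMMSSTT=1 wwMMSSTt=2 wwMMSStt=1 wwMMSsTT=2 wwMMSsTt=4 wwMMSstt=2 wwMMssTT=1 wwMMssTt=2 wwMMsstt=1 wwMmSSTT=2 wwMmSSTt=4 wwMmSStt=2 wwMmSsTT=4 wwMmSsTt=8 wwMmSstt=4 wwMmssTT=2 wwMmssTt=4 wwMmsstt=2 wwmmSSTT=1 wwmmSSTt=2 wwmmSStt=1 wwmmSsTT=2 wwmmSsTt=4 wwmmSstt=2 wwmmssTT=1 wwmmssTt=2 wwmmsstt=1
WwMmssTt hits 8/256; gcd=8; 8÷8/256÷8 = 1/32

P(WwMmssTt) = 1/32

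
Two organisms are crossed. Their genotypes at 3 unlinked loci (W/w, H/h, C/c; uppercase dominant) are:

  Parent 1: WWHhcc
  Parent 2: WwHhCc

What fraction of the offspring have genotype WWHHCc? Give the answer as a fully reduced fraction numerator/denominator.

WWHhcc gametes: WHc×4, Whc×4
WwHhCc gametes: WHC×1, WHc×1, WhC×1, Whc×1, wHC×1, wHc×1, whC×1, whc×1
WWHhcc×WwHhCc grid (8·8=64): WWHHCc=4 WWHHcc=4 WWHhCc=8 WWHhcc=8 WWhhCc=4 WWhhcc=4 WwHHCc=4 WwHHcc=4 WwHhCc=8 WwHhcc=8 WwhhCc=4 Wwhhcc=4
WWHHCc hits 4/64; gcd=4; 4÷4/64÷4 = 1/16

P(WWHHCc) = 1/16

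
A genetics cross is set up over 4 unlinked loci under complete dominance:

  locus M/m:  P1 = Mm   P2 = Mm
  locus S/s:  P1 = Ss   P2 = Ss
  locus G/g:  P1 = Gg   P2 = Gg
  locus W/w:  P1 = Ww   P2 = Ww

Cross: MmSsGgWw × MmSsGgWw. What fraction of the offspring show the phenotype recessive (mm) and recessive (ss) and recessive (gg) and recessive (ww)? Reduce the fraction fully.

MmSsGgWw gametes: MSGW×1, MSGw×1, MSgW×1, MSgw×1, MsGW×1, MsGw×1, MsgW×1, Msgw×1, mSGW×1, mSGw×1, mSgW×1, mSgw×1, msGW×1, msGw×1, msgW×1, msgw×1
MmSsGgWw gametes: MSGW×1, MSGw×1, MSgW×1, MSgw×1, MsGW×1, MsGw×1, MsgW×1, Msgw×1, mSGW×1, mSGw×1, mSgW×1, mSgw×1, msGW×1, msGw×1, msgW×1, msgw×1
MmSsGgWw×MmSsGgWw grid (16·16=256): MMSSGGWW=1 MMSSGGWw=2 MMSSGGww=1 MMSSGgWW=2 MMSSGgWw=4 MMSSGgww=2 MMSSggWW=1 MMSSggWw=2 MMSSggww=1 MMSsGGWW=2 MMSsGGWw=4 MMSsGGww=2 MMSsGgWW=4 MMSsGgWw=8 MMSsGgww=4 MMSsggWW=2 MMSsggWw=4 MMSsggww=2 MMssGGWW=1 MMssGGWw=2 MMssGGww=1 MMssGgWW=2 MMssGgWw=4 MMssGgww=2 MMssggWW=1 MMssggWw=2 MMssggww=1 MmSSGGWW=2 MmSSGGWw=4 MmSSGGww=2 MmSSGgWW=4 MmSSGgWw=8 MmSSGgww=4 MmSSggWW=2 MmSSggWw=4 MmSSggww=2 MmSsGGWW=4 MmSsGGWw=8 MmSsGGww=4 MmSsGgWW=8 MmSsGgWw=16 MmSsGgww=8 MmSsggWW=4 MmSsggWw=8 MmSsggww=4 MmssGGWW=2 MmssGGWw=4 MmssGGww=2 MmssGgWW=4 MmssGgWw=8 MmssGgww=4 MmssggWW=2 MmssggWw=4 Mmssggww=2 mmSSGGWW=1 mmSSGGWw=2 mmSSGGww=1 mmSSGgWW=2 mmSSGgWw=4 mmSSGgww=2 mmSSggWW=1 mmSSggWw=2 mmSSggww=1 mmSsGGWW=2 mmSsGGWw=4 mmSsGGww=2 mmSsGgWW=4 mmSsGgWw=8 mmSsGgww=4 mmSsggWW=2 mmSsggWw=4 mmSsggww=2 mmssGGWW=1 mmssGGWw=2 mmssGGww=1 mmssGgWW=2 mmssGgWw=4 mmssGgww=2 mmssggWW=1 mmssggWw=2 mmssggww=1
mm ss gg ww hits 1/256; gcd=1; 1÷1/256÷1 = 1/256

P(mm ss gg ww) = 1/256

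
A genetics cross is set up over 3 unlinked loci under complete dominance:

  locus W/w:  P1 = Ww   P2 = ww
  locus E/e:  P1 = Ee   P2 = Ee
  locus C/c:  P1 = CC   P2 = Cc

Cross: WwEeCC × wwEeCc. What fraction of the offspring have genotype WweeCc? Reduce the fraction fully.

WwEeCC gametes: WEC×2, WeC×2, wEC×2, weC×2
wwEeCc gametes: wEC×2, wEc×2, weC×2, wec×2
WwEeCC×wwEeCc grid (8·8=64): WwEECC=4 WwEECc=4 WwEeCC=8 WwEeCc=8 WweeCC=4 WweeCc=4 wwEECC=4 wwEECc=4 wwEeCC=8 wwEeCc=8 wweeCC=4 wweeCc=4
WweeCc hits 4/64; gcd=4; 4÷4/64÷4 = 1/16

P(WweeCc) = 1/16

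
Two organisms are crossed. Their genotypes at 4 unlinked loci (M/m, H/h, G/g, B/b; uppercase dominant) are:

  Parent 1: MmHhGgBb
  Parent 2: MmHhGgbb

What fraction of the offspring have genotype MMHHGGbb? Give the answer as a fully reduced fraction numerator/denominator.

P(MMHHGGbb) = 1/128

MmHhGgBb gametes: MHGB×1, MHGb×1, MHgB×1, MHgb×1, MhGB×1, MhGb×1, MhgB×1, Mhgb×1, mHGB×1, mHGb×1, mHgB×1, mHgb×1, mhGB×1, mhGb×1, mhgB×1, mhgb×1
MmHhGgbb gametes: MHGb×2, MHgb×2, MhGb×2, Mhgb×2, mHGb×2, mHgb×2, mhGb×2, mhgb×2
MmHhGgBb×MmHhGgbb grid (16·16=256): MMHHGGBb=2 MMHHGGbb=2 MMHHGgBb=4 MMHHGgbb=4 MMHHggBb=2 MMHHggbb=2 MMHhGGBb=4 MMHhGGbb=4 MMHhGgBb=8 MMHhGgbb=8 MMHhggBb=4 MMHhggbb=4 MMhhGGBb=2 MMhhGGbb=2 MMhhGgBb=4 MMhhGgbb=4 MMhhggBb=2 MMhhggbb=2 MmHHGGBb=4 MmHHGGbb=4 MmHHGgBb=8 MmHHGgbb=8 MmHHggBb=4 MmHHggbb=4 MmHhGGBb=8 MmHhGGbb=8 MmHhGgBb=16 MmHhGgbb=16 MmHhggBb=8 MmHhggbb=8 MmhhGGBb=4 MmhhGGbb=4 MmhhGgBb=8 MmhhGgbb=8 MmhhggBb=4 Mmhhggbb=4 mmHHGGBb=2 mmHHGGbb=2 mmHHGgBb=4 mmHHGgbb=4 mmHHggBb=2 mmHHggbb=2 mmHhGGBb=4 mmHhGGbb=4 mmHhGgBb=8 mmHhGgbb=8 mmHhggBb=4 mmHhggbb=4 mmhhGGBb=2 mmhhGGbb=2 mmhhGgBb=4 mmhhGgbb=4 mmhhggBb=2 mmhhggbb=2
MMHHGGbb hits 2/256; gcd=2; 2÷2/256÷2 = 1/128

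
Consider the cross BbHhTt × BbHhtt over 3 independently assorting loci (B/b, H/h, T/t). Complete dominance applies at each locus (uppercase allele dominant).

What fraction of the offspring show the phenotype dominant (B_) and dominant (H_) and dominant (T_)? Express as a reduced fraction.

P(B_ H_ T_) = 9/32

BbHhTt gametes: BHT×1, BHt×1, BhT×1, Bht×1, bHT×1, bHt×1, bhT×1, bht×1
BbHhtt gametes: BHt×2, Bht×2, bHt×2, bht×2
BbHhTt×BbHhtt grid (8·8=64): BBHHTt=2 BBHHtt=2 BBHhTt=4 BBHhtt=4 BBhhTt=2 BBhhtt=2 BbHHTt=4 BbHHtt=4 BbHhTt=8 BbHhtt=8 BbhhTt=4 Bbhhtt=4 bbHHTt=2 bbHHtt=2 bbHhTt=4 bbHhtt=4 bbhhTt=2 bbhhtt=2
B_ H_ T_ hits 18/64; gcd=2; 18÷2/64÷2 = 9/32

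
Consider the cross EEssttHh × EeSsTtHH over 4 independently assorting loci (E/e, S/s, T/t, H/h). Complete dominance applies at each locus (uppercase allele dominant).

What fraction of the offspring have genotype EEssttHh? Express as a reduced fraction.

EEssttHh gametes: EstH×8, Esth×8
EeSsTtHH gametes: ESTH×2, EStH×2, EsTH×2, EstH×2, eSTH×2, eStH×2, esTH×2, estH×2
EEssttHh×EeSsTtHH grid (16·16=256): EESsTtHH=16 EESsTtHh=16 EESsttHH=16 EESsttHh=16 EEssTtHH=16 EEssTtHh=16 EEssttHH=16 EEssttHh=16 EeSsTtHH=16 EeSsTtHh=16 EeSsttHH=16 EeSsttHh=16 EessTtHH=16 EessTtHh=16 EessttHH=16 EessttHh=16
EEssttHh hits 16/256; gcd=16; 16÷16/256÷16 = 1/16

P(EEssttHh) = 1/16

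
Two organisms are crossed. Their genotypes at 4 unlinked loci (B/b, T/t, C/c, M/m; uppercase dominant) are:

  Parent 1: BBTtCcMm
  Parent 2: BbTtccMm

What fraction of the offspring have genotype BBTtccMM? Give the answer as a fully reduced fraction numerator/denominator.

BBTtCcMm gametes: BTCM×2, BTCm×2, BTcM×2, BTcm×2, BtCM×2, BtCm×2, BtcM×2, Btcm×2
BbTtccMm gametes: BTcM×2, BTcm×2, BtcM×2, Btcm×2, bTcM×2, bTcm×2, btcM×2, btcm×2
BBTtCcMm×BbTtccMm grid (16·16=256): BBTTCcMM=4 BBTTCcMm=8 BBTTCcmm=4 BBTTccMM=4 BBTTccMm=8 BBTTccmm=4 BBTtCcMM=8 BBTtCcMm=16 BBTtCcmm=8 BBTtccMM=8 BBTtccMm=16 BBTtccmm=8 BBttCcMM=4 BBttCcMm=8 BBttCcmm=4 BBttccMM=4 BBttccMm=8 BBttccmm=4 BbTTCcMM=4 BbTTCcMm=8 BbTTCcmm=4 BbTTccMM=4 BbTTccMm=8 BbTTccmm=4 BbTtCcMM=8 BbTtCcMm=16 BbTtCcmm=8 BbTtccMM=8 BbTtccMm=16 BbTtccmm=8 BbttCcMM=4 BbttCcMm=8 BbttCcmm=4 BbttccMM=4 BbttccMm=8 Bbttccmm=4
BBTtccMM hits 8/256; gcd=8; 8÷8/256÷8 = 1/32

P(BBTtccMM) = 1/32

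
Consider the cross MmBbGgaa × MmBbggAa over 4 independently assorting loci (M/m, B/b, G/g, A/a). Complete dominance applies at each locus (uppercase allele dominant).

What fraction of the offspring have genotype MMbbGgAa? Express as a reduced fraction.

MmBbGgaa gametes: MBGa×2, MBga×2, MbGa×2, Mbga×2, mBGa×2, mBga×2, mbGa×2, mbga×2
MmBbggAa gametes: MBgA×2, MBga×2, MbgA×2, Mbga×2, mBgA×2, mBga×2, mbgA×2, mbga×2
MmBbGgaa×MmBbggAa grid (16·16=256): MMBBGgAa=4 MMBBGgaa=4 MMBBggAa=4 MMBBggaa=4 MMBbGgAa=8 MMBbGgaa=8 MMBbggAa=8 MMBbggaa=8 MMbbGgAa=4 MMbbGgaa=4 MMbbggAa=4 MMbbggaa=4 MmBBGgAa=8 MmBBGgaa=8 MmBBggAa=8 MmBBggaa=8 MmBbGgAa=16 MmBbGgaa=16 MmBbggAa=16 MmBbggaa=16 MmbbGgAa=8 MmbbGgaa=8 MmbbggAa=8 Mmbbggaa=8 mmBBGgAa=4 mmBBGgaa=4 mmBBggAa=4 mmBBggaa=4 mmBbGgAa=8 mmBbGgaa=8 mmBbggAa=8 mmBbggaa=8 mmbbGgAa=4 mmbbGgaa=4 mmbbggAa=4 mmbbggaa=4
MMbbGgAa hits 4/256; gcd=4; 4÷4/256÷4 = 1/64

P(MMbbGgAa) = 1/64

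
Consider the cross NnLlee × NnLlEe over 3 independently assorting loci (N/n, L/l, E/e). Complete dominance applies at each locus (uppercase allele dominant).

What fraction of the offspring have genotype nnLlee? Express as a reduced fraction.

P(nnLlee) = 1/16

NnLlee gametes: NLe×2, Nle×2, nLe×2, nle×2
NnLlEe gametes: NLE×1, NLe×1, NlE×1, Nle×1, nLE×1, nLe×1, nlE×1, nle×1
NnLlee×NnLlEe grid (8·8=64): NNLLEe=2 NNLLee=2 NNLlEe=4 NNLlee=4 NNllEe=2 NNllee=2 NnLLEe=4 NnLLee=4 NnLlEe=8 NnLlee=8 NnllEe=4 Nnllee=4 nnLLEe=2 nnLLee=2 nnLlEe=4 nnLlee=4 nnllEe=2 nnllee=2
nnLlee hits 4/64; gcd=4; 4÷4/64÷4 = 1/16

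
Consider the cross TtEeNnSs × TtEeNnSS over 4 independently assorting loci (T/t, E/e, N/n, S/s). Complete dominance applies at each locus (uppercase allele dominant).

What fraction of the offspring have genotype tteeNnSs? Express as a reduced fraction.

P(tteeNnSs) = 1/64

TtEeNnSs gametes: TENS×1, TENs×1, TEnS×1, TEns×1, TeNS×1, TeNs×1, TenS×1, Tens×1, tENS×1, tENs×1, tEnS×1, tEns×1, teNS×1, teNs×1, tenS×1, tens×1
TtEeNnSS gametes: TENS×2, TEnS×2, TeNS×2, TenS×2, tENS×2, tEnS×2, teNS×2, tenS×2
TtEeNnSs×TtEeNnSS grid (16·16=256): TTEENNSS=2 TTEENNSs=2 TTEENnSS=4 TTEENnSs=4 TTEEnnSS=2 TTEEnnSs=2 TTEeNNSS=4 TTEeNNSs=4 TTEeNnSS=8 TTEeNnSs=8 TTEennSS=4 TTEennSs=4 TTeeNNSS=2 TTeeNNSs=2 TTeeNnSS=4 TTeeNnSs=4 TTeennSS=2 TTeennSs=2 TtEENNSS=4 TtEENNSs=4 TtEENnSS=8 TtEENnSs=8 TtEEnnSS=4 TtEEnnSs=4 TtEeNNSS=8 TtEeNNSs=8 TtEeNnSS=16 TtEeNnSs=16 TtEennSS=8 TtEennSs=8 TteeNNSS=4 TteeNNSs=4 TteeNnSS=8 TteeNnSs=8 TteennSS=4 TteennSs=4 ttEENNSS=2 ttEENNSs=2 ttEENnSS=4 ttEENnSs=4 ttEEnnSS=2 ttEEnnSs=2 ttEeNNSS=4 ttEeNNSs=4 ttEeNnSS=8 ttEeNnSs=8 ttEennSS=4 ttEennSs=4 tteeNNSS=2 tteeNNSs=2 tteeNnSS=4 tteeNnSs=4 tteennSS=2 tteennSs=2
tteeNnSs hits 4/256; gcd=4; 4÷4/256÷4 = 1/64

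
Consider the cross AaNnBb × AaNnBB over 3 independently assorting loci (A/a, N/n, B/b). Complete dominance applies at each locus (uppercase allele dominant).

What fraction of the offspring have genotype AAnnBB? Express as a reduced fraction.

P(AAnnBB) = 1/32

AaNnBb gametes: ANB×1, ANb×1, AnB×1, Anb×1, aNB×1, aNb×1, anB×1, anb×1
AaNnBB gametes: ANB×2, AnB×2, aNB×2, anB×2
AaNnBb×AaNnBB grid (8·8=64): AANNBB=2 AANNBb=2 AANnBB=4 AANnBb=4 AAnnBB=2 AAnnBb=2 AaNNBB=4 AaNNBb=4 AaNnBB=8 AaNnBb=8 AannBB=4 AannBb=4 aaNNBB=2 aaNNBb=2 aaNnBB=4 aaNnBb=4 aannBB=2 aannBb=2
AAnnBB hits 2/64; gcd=2; 2÷2/64÷2 = 1/32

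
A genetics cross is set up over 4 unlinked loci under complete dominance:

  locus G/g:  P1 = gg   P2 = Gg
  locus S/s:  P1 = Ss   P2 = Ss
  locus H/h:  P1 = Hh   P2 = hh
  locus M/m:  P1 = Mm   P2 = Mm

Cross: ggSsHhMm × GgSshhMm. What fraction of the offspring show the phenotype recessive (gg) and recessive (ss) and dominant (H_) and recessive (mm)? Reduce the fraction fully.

ggSsHhMm gametes: gSHM×2, gSHm×2, gShM×2, gShm×2, gsHM×2, gsHm×2, gshM×2, gshm×2
GgSshhMm gametes: GShM×2, GShm×2, GshM×2, Gshm×2, gShM×2, gShm×2, gshM×2, gshm×2
ggSsHhMm×GgSshhMm grid (16·16=256): GgSSHhMM=4 GgSSHhMm=8 GgSSHhmm=4 GgSShhMM=4 GgSShhMm=8 GgSShhmm=4 GgSsHhMM=8 GgSsHhMm=16 GgSsHhmm=8 GgSshhMM=8 GgSshhMm=16 GgSshhmm=8 GgssHhMM=4 GgssHhMm=8 GgssHhmm=4 GgsshhMM=4 GgsshhMm=8 Ggsshhmm=4 ggSSHhMM=4 ggSSHhMm=8 ggSSHhmm=4 ggSShhMM=4 ggSShhMm=8 ggSShhmm=4 ggSsHhMM=8 ggSsHhMm=16 ggSsHhmm=8 ggSshhMM=8 ggSshhMm=16 ggSshhmm=8 ggssHhMM=4 ggssHhMm=8 ggssHhmm=4 ggsshhMM=4 ggsshhMm=8 ggsshhmm=4
gg ss H_ mm hits 4/256; gcd=4; 4÷4/256÷4 = 1/64

P(gg ss H_ mm) = 1/64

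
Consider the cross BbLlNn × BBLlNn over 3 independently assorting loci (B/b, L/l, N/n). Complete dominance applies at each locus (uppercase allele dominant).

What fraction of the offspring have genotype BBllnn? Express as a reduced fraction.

P(BBllnn) = 1/32

BbLlNn gametes: BLN×1, BLn×1, BlN×1, Bln×1, bLN×1, bLn×1, blN×1, bln×1
BBLlNn gametes: BLN×2, BLn×2, BlN×2, Bln×2
BbLlNn×BBLlNn grid (8·8=64): BBLLNN=2 BBLLNn=4 BBLLnn=2 BBLlNN=4 BBLlNn=8 BBLlnn=4 BBllNN=2 BBllNn=4 BBllnn=2 BbLLNN=2 BbLLNn=4 BbLLnn=2 BbLlNN=4 BbLlNn=8 BbLlnn=4 BbllNN=2 BbllNn=4 Bbllnn=2
BBllnn hits 2/64; gcd=2; 2÷2/64÷2 = 1/32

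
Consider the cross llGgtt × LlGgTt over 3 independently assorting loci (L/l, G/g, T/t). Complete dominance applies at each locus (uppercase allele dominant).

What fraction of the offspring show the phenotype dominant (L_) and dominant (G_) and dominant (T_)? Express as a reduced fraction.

P(L_ G_ T_) = 3/16

llGgtt gametes: lGt×4, lgt×4
LlGgTt gametes: LGT×1, LGt×1, LgT×1, Lgt×1, lGT×1, lGt×1, lgT×1, lgt×1
llGgtt×LlGgTt grid (8·8=64): LlGGTt=4 LlGGtt=4 LlGgTt=8 LlGgtt=8 LlggTt=4 Llggtt=4 llGGTt=4 llGGtt=4 llGgTt=8 llGgtt=8 llggTt=4 llggtt=4
L_ G_ T_ hits 12/64; gcd=4; 12÷4/64÷4 = 3/16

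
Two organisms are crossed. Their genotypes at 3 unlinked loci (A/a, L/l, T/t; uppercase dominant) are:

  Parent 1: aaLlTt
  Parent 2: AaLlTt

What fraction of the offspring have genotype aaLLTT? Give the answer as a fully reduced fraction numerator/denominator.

P(aaLLTT) = 1/32

aaLlTt gametes: aLT×2, aLt×2, alT×2, alt×2
AaLlTt gametes: ALT×1, ALt×1, AlT×1, Alt×1, aLT×1, aLt×1, alT×1, alt×1
aaLlTt×AaLlTt grid (8·8=64): AaLLTT=2 AaLLTt=4 AaLLtt=2 AaLlTT=4 AaLlTt=8 AaLltt=4 AallTT=2 AallTt=4 Aalltt=2 aaLLTT=2 aaLLTt=4 aaLLtt=2 aaLlTT=4 aaLlTt=8 aaLltt=4 aallTT=2 aallTt=4 aalltt=2
aaLLTT hits 2/64; gcd=2; 2÷2/64÷2 = 1/32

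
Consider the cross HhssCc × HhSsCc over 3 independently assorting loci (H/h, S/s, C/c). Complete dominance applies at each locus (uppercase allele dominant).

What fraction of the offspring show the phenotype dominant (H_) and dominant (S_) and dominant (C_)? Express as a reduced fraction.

P(H_ S_ C_) = 9/32

HhssCc gametes: HsC×2, Hsc×2, hsC×2, hsc×2
HhSsCc gametes: HSC×1, HSc×1, HsC×1, Hsc×1, hSC×1, hSc×1, hsC×1, hsc×1
HhssCc×HhSsCc grid (8·8=64): HHSsCC=2 HHSsCc=4 HHSscc=2 HHssCC=2 HHssCc=4 HHsscc=2 HhSsCC=4 HhSsCc=8 HhSscc=4 HhssCC=4 HhssCc=8 Hhsscc=4 hhSsCC=2 hhSsCc=4 hhSscc=2 hhssCC=2 hhssCc=4 hhsscc=2
H_ S_ C_ hits 18/64; gcd=2; 18÷2/64÷2 = 9/32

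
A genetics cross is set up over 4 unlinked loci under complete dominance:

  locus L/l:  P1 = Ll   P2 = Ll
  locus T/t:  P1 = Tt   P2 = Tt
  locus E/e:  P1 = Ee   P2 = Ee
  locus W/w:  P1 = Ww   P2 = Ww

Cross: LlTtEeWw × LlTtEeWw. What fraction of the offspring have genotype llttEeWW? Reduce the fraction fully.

LlTtEeWw gametes: LTEW×1, LTEw×1, LTeW×1, LTew×1, LtEW×1, LtEw×1, LteW×1, Ltew×1, lTEW×1, lTEw×1, lTeW×1, lTew×1, ltEW×1, ltEw×1, lteW×1, ltew×1
LlTtEeWw gametes: LTEW×1, LTEw×1, LTeW×1, LTew×1, LtEW×1, LtEw×1, LteW×1, Ltew×1, lTEW×1, lTEw×1, lTeW×1, lTew×1, ltEW×1, ltEw×1, lteW×1, ltew×1
LlTtEeWw×LlTtEeWw grid (16·16=256): LLTTEEWW=1 LLTTEEWw=2 LLTTEEww=1 LLTTEeWW=2 LLTTEeWw=4 LLTTEeww=2 LLTTeeWW=1 LLTTeeWw=2 LLTTeeww=1 LLTtEEWW=2 LLTtEEWw=4 LLTtEEww=2 LLTtEeWW=4 LLTtEeWw=8 LLTtEeww=4 LLTteeWW=2 LLTteeWw=4 LLTteeww=2 LLttEEWW=1 LLttEEWw=2 LLttEEww=1 LLttEeWW=2 LLttEeWw=4 LLttEeww=2 LLtteeWW=1 LLtteeWw=2 LLtteeww=1 LlTTEEWW=2 LlTTEEWw=4 LlTTEEww=2 LlTTEeWW=4 LlTTEeWw=8 LlTTEeww=4 LlTTeeWW=2 LlTTeeWw=4 LlTTeeww=2 LlTtEEWW=4 LlTtEEWw=8 LlTtEEww=4 LlTtEeWW=8 LlTtEeWw=16 LlTtEeww=8 LlTteeWW=4 LlTteeWw=8 LlTteeww=4 LlttEEWW=2 LlttEEWw=4 LlttEEww=2 LlttEeWW=4 LlttEeWw=8 LlttEeww=4 LltteeWW=2 LltteeWw=4 Lltteeww=2 llTTEEWW=1 llTTEEWw=2 llTTEEww=1 llTTEeWW=2 llTTEeWw=4 llTTEeww=2 llTTeeWW=1 llTTeeWw=2 llTTeeww=1 llTtEEWW=2 llTtEEWw=4 llTtEEww=2 llTtEeWW=4 llTtEeWw=8 llTtEeww=4 llTteeWW=2 llTteeWw=4 llTteeww=2 llttEEWW=1 llttEEWw=2 llttEEww=1 llttEeWW=2 llttEeWw=4 llttEeww=2 lltteeWW=1 lltteeWw=2 lltteeww=1
llttEeWW hits 2/256; gcd=2; 2÷2/256÷2 = 1/128

P(llttEeWW) = 1/128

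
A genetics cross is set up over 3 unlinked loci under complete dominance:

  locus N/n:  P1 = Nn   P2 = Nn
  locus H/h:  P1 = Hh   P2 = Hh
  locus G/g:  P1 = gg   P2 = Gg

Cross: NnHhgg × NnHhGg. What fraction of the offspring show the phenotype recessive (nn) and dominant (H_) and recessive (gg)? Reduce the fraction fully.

P(nn H_ gg) = 3/32

NnHhgg gametes: NHg×2, Nhg×2, nHg×2, nhg×2
NnHhGg gametes: NHG×1, NHg×1, NhG×1, Nhg×1, nHG×1, nHg×1, nhG×1, nhg×1
NnHhgg×NnHhGg grid (8·8=64): NNHHGg=2 NNHHgg=2 NNHhGg=4 NNHhgg=4 NNhhGg=2 NNhhgg=2 NnHHGg=4 NnHHgg=4 NnHhGg=8 NnHhgg=8 NnhhGg=4 Nnhhgg=4 nnHHGg=2 nnHHgg=2 nnHhGg=4 nnHhgg=4 nnhhGg=2 nnhhgg=2
nn H_ gg hits 6/64; gcd=2; 6÷2/64÷2 = 3/32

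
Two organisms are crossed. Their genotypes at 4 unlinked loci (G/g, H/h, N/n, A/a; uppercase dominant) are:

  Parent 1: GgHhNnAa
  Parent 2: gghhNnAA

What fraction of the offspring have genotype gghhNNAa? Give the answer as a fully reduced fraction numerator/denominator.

P(gghhNNAa) = 1/32

GgHhNnAa gametes: GHNA×1, GHNa×1, GHnA×1, GHna×1, GhNA×1, GhNa×1, GhnA×1, Ghna×1, gHNA×1, gHNa×1, gHnA×1, gHna×1, ghNA×1, ghNa×1, ghnA×1, ghna×1
gghhNnAA gametes: ghNA×8, ghnA×8
GgHhNnAa×gghhNnAA grid (16·16=256): GgHhNNAA=8 GgHhNNAa=8 GgHhNnAA=16 GgHhNnAa=16 GgHhnnAA=8 GgHhnnAa=8 GghhNNAA=8 GghhNNAa=8 GghhNnAA=16 GghhNnAa=16 GghhnnAA=8 GghhnnAa=8 ggHhNNAA=8 ggHhNNAa=8 ggHhNnAA=16 ggHhNnAa=16 ggHhnnAA=8 ggHhnnAa=8 gghhNNAA=8 gghhNNAa=8 gghhNnAA=16 gghhNnAa=16 gghhnnAA=8 gghhnnAa=8
gghhNNAa hits 8/256; gcd=8; 8÷8/256÷8 = 1/32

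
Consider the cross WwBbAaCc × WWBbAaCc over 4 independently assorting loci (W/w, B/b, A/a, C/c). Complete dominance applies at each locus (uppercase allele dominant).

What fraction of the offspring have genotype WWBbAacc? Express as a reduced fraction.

P(WWBbAacc) = 1/32

WwBbAaCc gametes: WBAC×1, WBAc×1, WBaC×1, WBac×1, WbAC×1, WbAc×1, WbaC×1, Wbac×1, wBAC×1, wBAc×1, wBaC×1, wBac×1, wbAC×1, wbAc×1, wbaC×1, wbac×1
WWBbAaCc gametes: WBAC×2, WBAc×2, WBaC×2, WBac×2, WbAC×2, WbAc×2, WbaC×2, Wbac×2
WwBbAaCc×WWBbAaCc grid (16·16=256): WWBBAACC=2 WWBBAACc=4 WWBBAAcc=2 WWBBAaCC=4 WWBBAaCc=8 WWBBAacc=4 WWBBaaCC=2 WWBBaaCc=4 WWBBaacc=2 WWBbAACC=4 WWBbAACc=8 WWBbAAcc=4 WWBbAaCC=8 WWBbAaCc=16 WWBbAacc=8 WWBbaaCC=4 WWBbaaCc=8 WWBbaacc=4 WWbbAACC=2 WWbbAACc=4 WWbbAAcc=2 WWbbAaCC=4 WWbbAaCc=8 WWbbAacc=4 WWbbaaCC=2 WWbbaaCc=4 WWbbaacc=2 WwBBAACC=2 WwBBAACc=4 WwBBAAcc=2 WwBBAaCC=4 WwBBAaCc=8 WwBBAacc=4 WwBBaaCC=2 WwBBaaCc=4 WwBBaacc=2 WwBbAACC=4 WwBbAACc=8 WwBbAAcc=4 WwBbAaCC=8 WwBbAaCc=16 WwBbAacc=8 WwBbaaCC=4 WwBbaaCc=8 WwBbaacc=4 WwbbAACC=2 WwbbAACc=4 WwbbAAcc=2 WwbbAaCC=4 WwbbAaCc=8 WwbbAacc=4 WwbbaaCC=2 WwbbaaCc=4 Wwbbaacc=2
WWBbAacc hits 8/256; gcd=8; 8÷8/256÷8 = 1/32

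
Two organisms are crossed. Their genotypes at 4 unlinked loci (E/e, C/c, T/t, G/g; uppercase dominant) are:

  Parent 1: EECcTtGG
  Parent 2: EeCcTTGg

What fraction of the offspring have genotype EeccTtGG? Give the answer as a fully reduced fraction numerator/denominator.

P(EeccTtGG) = 1/32

EECcTtGG gametes: ECTG×4, ECtG×4, EcTG×4, EctG×4
EeCcTTGg gametes: ECTG×2, ECTg×2, EcTG×2, EcTg×2, eCTG×2, eCTg×2, ecTG×2, ecTg×2
EECcTtGG×EeCcTTGg grid (16·16=256): EECCTTGG=8 EECCTTGg=8 EECCTtGG=8 EECCTtGg=8 EECcTTGG=16 EECcTTGg=16 EECcTtGG=16 EECcTtGg=16 EEccTTGG=8 EEccTTGg=8 EEccTtGG=8 EEccTtGg=8 EeCCTTGG=8 EeCCTTGg=8 EeCCTtGG=8 EeCCTtGg=8 EeCcTTGG=16 EeCcTTGg=16 EeCcTtGG=16 EeCcTtGg=16 EeccTTGG=8 EeccTTGg=8 EeccTtGG=8 EeccTtGg=8
EeccTtGG hits 8/256; gcd=8; 8÷8/256÷8 = 1/32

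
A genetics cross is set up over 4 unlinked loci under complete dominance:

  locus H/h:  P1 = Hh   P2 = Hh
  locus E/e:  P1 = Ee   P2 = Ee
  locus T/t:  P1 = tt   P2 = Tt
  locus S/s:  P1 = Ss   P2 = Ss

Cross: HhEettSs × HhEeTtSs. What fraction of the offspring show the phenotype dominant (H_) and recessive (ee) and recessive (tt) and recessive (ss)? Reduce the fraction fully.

HhEettSs gametes: HEtS×2, HEts×2, HetS×2, Hets×2, hEtS×2, hEts×2, hetS×2, hets×2
HhEeTtSs gametes: HETS×1, HETs×1, HEtS×1, HEts×1, HeTS×1, HeTs×1, HetS×1, Hets×1, hETS×1, hETs×1, hEtS×1, hEts×1, heTS×1, heTs×1, hetS×1, hets×1
HhEettSs×HhEeTtSs grid (16·16=256): HHEETtSS=2 HHEETtSs=4 HHEETtss=2 HHEEttSS=2 HHEEttSs=4 HHEEttss=2 HHEeTtSS=4 HHEeTtSs=8 HHEeTtss=4 HHEettSS=4 HHEettSs=8 HHEettss=4 HHeeTtSS=2 HHeeTtSs=4 HHeeTtss=2 HHeettSS=2 HHeettSs=4 HHeettss=2 HhEETtSS=4 HhEETtSs=8 HhEETtss=4 HhEEttSS=4 HhEEttSs=8 HhEEttss=4 HhEeTtSS=8 HhEeTtSs=16 HhEeTtss=8 HhEettSS=8 HhEettSs=16 HhEettss=8 HheeTtSS=4 HheeTtSs=8 HheeTtss=4 HheettSS=4 HheettSs=8 Hheettss=4 hhEETtSS=2 hhEETtSs=4 hhEETtss=2 hhEEttSS=2 hhEEttSs=4 hhEEttss=2 hhEeTtSS=4 hhEeTtSs=8 hhEeTtss=4 hhEettSS=4 hhEettSs=8 hhEettss=4 hheeTtSS=2 hheeTtSs=4 hheeTtss=2 hheettSS=2 hheettSs=4 hheettss=2
H_ ee tt ss hits 6/256; gcd=2; 6÷2/256÷2 = 3/128

P(H_ ee tt ss) = 3/128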